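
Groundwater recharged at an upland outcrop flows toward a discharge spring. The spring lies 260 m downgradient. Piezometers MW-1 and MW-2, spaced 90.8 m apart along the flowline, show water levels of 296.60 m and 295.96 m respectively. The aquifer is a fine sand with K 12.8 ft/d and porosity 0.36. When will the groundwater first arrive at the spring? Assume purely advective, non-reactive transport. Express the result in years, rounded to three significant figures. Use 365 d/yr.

9.33 years

Hydraulic gradient i = (296.60 − 295.96) / 90.8 = 0.64 / 90.8 = 0.007048
K = 12.8 ft/d × 0.3048 = 3.901 m/d
Specific discharge q = 3.901 × 0.007048 = 0.02750 m/d
Seepage velocity v = q / n = 0.02750 / 0.36 = 0.07639 m/d
t = L / v = 260 / 0.07639 = 3404 d
   = 3404 / 365 = 9.33 yr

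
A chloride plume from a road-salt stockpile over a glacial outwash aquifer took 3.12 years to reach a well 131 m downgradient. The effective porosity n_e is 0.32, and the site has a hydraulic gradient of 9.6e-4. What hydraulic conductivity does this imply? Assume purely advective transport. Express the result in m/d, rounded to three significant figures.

t = 3.12 years = 1139 d
v = L / t = 131 / 1139 = 0.1150 m/d
K = v · n / i = 0.1150 × 0.32 / 9.6e-4 = 38.3 m/d

38.3 m/d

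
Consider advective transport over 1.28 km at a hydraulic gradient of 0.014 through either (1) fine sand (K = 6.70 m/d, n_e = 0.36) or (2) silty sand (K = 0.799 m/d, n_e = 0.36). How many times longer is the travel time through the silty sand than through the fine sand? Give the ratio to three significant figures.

8.39

Unit 1 (fine sand): v = 6.70×0.014/0.36 = 0.2606 m/d, t = 1280/0.2606 = 4913 d
Unit 2 (silty sand): v = 0.799×0.014/0.36 = 0.03107 m/d, t = 1280/0.03107 = 41190 d
t(silty sand) / t(fine sand) = 41190/4913 = 8.39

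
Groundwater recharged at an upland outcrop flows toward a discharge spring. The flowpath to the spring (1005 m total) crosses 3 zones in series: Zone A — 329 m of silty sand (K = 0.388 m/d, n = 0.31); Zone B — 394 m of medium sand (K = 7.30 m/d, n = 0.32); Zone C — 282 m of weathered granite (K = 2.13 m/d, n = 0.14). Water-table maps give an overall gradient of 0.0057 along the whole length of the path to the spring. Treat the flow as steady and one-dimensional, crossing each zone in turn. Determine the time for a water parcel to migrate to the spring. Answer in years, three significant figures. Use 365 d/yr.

132 years

For zones in series the flux q is common to all zones; the equivalent conductivity is the harmonic (thickness-weighted) mean, K_eq = L_total / Σ(L_j/K_j).
Σ(L/K) = 329/0.388 + 394/7.30 + 282/2.13 = 847.9 + 53.97 + 132.4 = 1034 d
K_eq = L_total / Σ(L/K) = 1005 / 1034 = 0.9717 m/d
q = K_eq · i = 0.9717 × 0.0057 = 0.005539 m/d (same in every zone)
Zone A: v = q/n = 0.005539/0.31 = 0.01787 m/d → t_A = 329/0.01787 = 18410 d
Zone B: v = q/n = 0.005539/0.32 = 0.01731 m/d → t_B = 394/0.01731 = 22760 d
Zone C: v = q/n = 0.005539/0.14 = 0.03956 m/d → t_C = 282/0.03956 = 7128 d
Total t = 18410 + 22760 + 7128 = 48310 d
   = 48310 / 365 = 132 yr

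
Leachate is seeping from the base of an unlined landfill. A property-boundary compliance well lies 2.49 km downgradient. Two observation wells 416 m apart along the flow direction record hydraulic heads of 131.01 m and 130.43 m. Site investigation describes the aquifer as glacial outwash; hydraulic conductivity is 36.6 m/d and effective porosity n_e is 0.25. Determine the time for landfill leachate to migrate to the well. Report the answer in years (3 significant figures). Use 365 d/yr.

Hydraulic gradient i = (131.01 − 130.43) / 416 = 0.58 / 416 = 0.001394
q = Ki = 36.6 × 0.001394 = 0.05103 m/d
Seepage velocity v = q / n = 0.05103 / 0.25 = 0.2041 m/d
L = 2.49 km = 2490 m
t = L / v = 2490 / 0.2041 = 12200 d
   = 12200 / 365 = 33.4 yr

33.4 years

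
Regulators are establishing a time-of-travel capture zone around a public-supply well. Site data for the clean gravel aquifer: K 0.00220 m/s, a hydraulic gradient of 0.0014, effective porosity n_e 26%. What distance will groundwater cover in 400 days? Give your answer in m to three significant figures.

K = 0.00220 m/s × 86400 s/d = 190.1 m/d
Darcy flux q = K·i = 190.1 × 0.0014 = 0.2661 m/d
v = Ki/n = 190.1·0.0014/0.26 = 1.024 m/d
L = v × T = 1.024 × 400 = 409.4 m

409 m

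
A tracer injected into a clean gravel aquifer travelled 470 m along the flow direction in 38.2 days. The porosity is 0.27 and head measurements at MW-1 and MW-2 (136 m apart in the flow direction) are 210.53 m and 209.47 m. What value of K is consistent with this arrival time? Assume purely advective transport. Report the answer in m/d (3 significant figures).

426 m/d

Hydraulic gradient i = (210.53 − 209.47) / 136 = 1.06 / 136 = 0.007794
v = L / t = 470 / 38.2 = 12.30 m/d
K = v · n / i = 12.30 × 0.27 / 0.007794 = 426 m/d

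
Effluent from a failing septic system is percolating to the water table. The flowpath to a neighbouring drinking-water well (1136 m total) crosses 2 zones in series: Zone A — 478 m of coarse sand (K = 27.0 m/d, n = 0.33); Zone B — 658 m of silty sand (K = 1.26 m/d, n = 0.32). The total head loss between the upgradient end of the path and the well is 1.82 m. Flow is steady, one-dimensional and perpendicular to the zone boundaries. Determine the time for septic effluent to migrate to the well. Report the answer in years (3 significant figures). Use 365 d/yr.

299 years

Continuity: the same q passes through each zone, so ΔH = q·Σ(L_j/K_j) — the zones act as resistances in series.
Σ(L/K) = 478/27.0 + 658/1.26 = 17.70 + 522.2 = 539.9 d
q = ΔH / Σ(L/K) = 1.82 / 539.9 = 0.003371 m/d (same in every zone)
Zone A: v = q/n = 0.003371/0.33 = 0.01021 m/d → t_A = 478/0.01021 = 46800 d
Zone B: v = q/n = 0.003371/0.32 = 0.01053 m/d → t_B = 658/0.01053 = 62470 d
Total t = 46800 + 62470 = 109300 d
   = 109300 / 365 = 299 yr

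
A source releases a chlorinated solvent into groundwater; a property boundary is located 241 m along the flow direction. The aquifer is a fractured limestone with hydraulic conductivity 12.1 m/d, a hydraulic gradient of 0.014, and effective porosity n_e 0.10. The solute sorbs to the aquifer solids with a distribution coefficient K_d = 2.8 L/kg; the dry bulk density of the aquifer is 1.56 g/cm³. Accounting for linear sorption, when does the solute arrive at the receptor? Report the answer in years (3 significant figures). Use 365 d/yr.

17.4 years

Darcy flux q = K·i = 12.1 × 0.014 = 0.1694 m/d
v_s = q/n_e = 0.1694/0.10 = 1.694 m/d
Retardation R = 1 + ρ_b·K_d/n = 1 + 1.56×2.8/0.10 = 44.68
Contaminant velocity v_c = v/R = 1.694/44.68 = 0.03791 m/d
t = L/v_c = 241/0.03791 = 6356 d
   = 6356/365 = 17.4 yr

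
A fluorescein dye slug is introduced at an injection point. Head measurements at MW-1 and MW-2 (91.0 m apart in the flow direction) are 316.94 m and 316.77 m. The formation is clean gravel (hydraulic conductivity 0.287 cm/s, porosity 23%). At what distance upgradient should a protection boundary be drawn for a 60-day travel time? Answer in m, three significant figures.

121 m

Hydraulic gradient i = (316.94 − 316.77) / 91.0 = 0.17 / 91.0 = 0.001868
K = 0.287 cm/s × 864 = 248.0 m/d
q = Ki = 248.0 × 0.001868 = 0.4632 m/d
Seepage velocity v = q / n = 0.4632 / 0.23 = 2.014 m/d
L = v × T = 2.014 × 60 = 120.8 m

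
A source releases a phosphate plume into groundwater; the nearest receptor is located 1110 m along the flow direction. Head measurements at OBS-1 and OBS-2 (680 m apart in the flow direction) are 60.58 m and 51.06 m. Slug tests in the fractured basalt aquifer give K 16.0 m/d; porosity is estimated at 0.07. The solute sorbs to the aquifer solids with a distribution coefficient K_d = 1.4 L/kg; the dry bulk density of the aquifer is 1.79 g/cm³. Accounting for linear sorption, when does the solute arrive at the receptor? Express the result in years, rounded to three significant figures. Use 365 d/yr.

Hydraulic gradient i = (60.58 − 51.06) / 680 = 9.52 / 680 = 0.01400
Darcy flux q = K·i = 16.0 × 0.01400 = 0.2240 m/d
v_s = q/n_e = 0.2240/0.07 = 3.200 m/d
Retardation R = 1 + ρ_b·K_d/n = 1 + 1.79×1.4/0.07 = 36.80
Contaminant velocity v_c = v/R = 3.200/36.80 = 0.08696 m/d
t = L/v_c = 1110/0.08696 = 12770 d
   = 12770/365 = 35.0 yr

35.0 years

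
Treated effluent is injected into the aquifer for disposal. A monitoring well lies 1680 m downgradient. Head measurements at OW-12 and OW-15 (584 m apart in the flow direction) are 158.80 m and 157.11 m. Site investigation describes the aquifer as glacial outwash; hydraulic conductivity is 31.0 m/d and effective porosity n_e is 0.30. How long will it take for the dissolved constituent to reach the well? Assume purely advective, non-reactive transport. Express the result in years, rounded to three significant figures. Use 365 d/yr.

Hydraulic gradient i = (158.80 − 157.11) / 584 = 1.69 / 584 = 0.002894
q = Ki = 31.0 × 0.002894 = 0.08971 m/d
Seepage velocity v = q / n = 0.08971 / 0.30 = 0.2990 m/d
t = L / v = 1680 / 0.2990 = 5618 d
   = 5618 / 365 = 15.4 yr

15.4 years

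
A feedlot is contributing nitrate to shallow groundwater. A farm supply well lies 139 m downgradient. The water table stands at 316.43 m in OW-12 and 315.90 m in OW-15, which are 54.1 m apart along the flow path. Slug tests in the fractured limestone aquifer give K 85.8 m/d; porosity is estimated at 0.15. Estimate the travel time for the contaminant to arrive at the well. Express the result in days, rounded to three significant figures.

Hydraulic gradient i = (316.43 − 315.90) / 54.1 = 0.53 / 54.1 = 0.009797
q = Ki = 85.8 × 0.009797 = 0.8406 m/d
Average linear velocity = 0.8406 / 0.15 = 5.604 m/d
t = L / v = 139 / 5.604 = 24.81 d

24.8 days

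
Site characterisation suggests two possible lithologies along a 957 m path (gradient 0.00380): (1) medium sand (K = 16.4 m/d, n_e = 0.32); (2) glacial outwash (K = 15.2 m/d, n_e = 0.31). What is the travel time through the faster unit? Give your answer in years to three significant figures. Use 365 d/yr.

Unit 1 (medium sand): v = 16.4×0.0038/0.32 = 0.1947 m/d, t = 957/0.1947 = 4914 d
Unit 2 (glacial outwash): v = 15.2×0.0038/0.31 = 0.1863 m/d, t = 957/0.1863 = 5136 d
Faster: 4914 d / 365 = 13.5 yr

13.5 years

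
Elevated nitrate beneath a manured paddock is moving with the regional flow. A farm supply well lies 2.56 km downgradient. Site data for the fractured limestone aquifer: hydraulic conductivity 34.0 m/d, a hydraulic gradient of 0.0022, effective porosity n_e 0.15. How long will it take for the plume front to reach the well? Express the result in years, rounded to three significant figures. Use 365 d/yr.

14.1 years

Specific discharge q = 34.0 × 0.0022 = 0.07480 m/d
v_s = q/n_e = 0.07480/0.15 = 0.4987 m/d
L = 2.56 km = 2560 m
t = L / v = 2560 / 0.4987 = 5134 d
   = 5134 / 365 = 14.1 yr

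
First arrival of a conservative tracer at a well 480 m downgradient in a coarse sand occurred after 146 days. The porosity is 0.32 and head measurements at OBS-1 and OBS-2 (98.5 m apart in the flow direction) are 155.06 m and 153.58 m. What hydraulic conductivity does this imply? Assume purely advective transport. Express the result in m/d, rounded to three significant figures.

70.0 m/d

Hydraulic gradient i = (155.06 − 153.58) / 98.5 = 1.48 / 98.5 = 0.01503
v = L / t = 480 / 146 = 3.288 m/d
K = v · n / i = 3.288 × 0.32 / 0.01503 = 70.0 m/d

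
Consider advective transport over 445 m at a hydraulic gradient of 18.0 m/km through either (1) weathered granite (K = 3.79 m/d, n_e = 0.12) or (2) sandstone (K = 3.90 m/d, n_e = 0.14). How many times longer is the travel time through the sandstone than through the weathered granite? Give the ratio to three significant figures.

1.13

Unit 1 (weathered granite): v = 3.79×0.018/0.12 = 0.5685 m/d, t = 445/0.5685 = 782.8 d
Unit 2 (sandstone): v = 3.90×0.018/0.14 = 0.5014 m/d, t = 445/0.5014 = 887.5 d
t(sandstone) / t(weathered granite) = 887.5/782.8 = 1.13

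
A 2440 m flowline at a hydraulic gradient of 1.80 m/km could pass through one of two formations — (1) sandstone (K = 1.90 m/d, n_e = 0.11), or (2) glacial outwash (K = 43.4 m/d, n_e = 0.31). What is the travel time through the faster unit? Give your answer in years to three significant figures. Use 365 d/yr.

26.5 years

Unit 1 (sandstone): v = 1.90×0.0018/0.11 = 0.03109 m/d, t = 2440/0.03109 = 78480 d
Unit 2 (glacial outwash): v = 43.4×0.0018/0.31 = 0.2520 m/d, t = 2440/0.2520 = 9683 d
Faster: 9683 d / 365 = 26.5 yr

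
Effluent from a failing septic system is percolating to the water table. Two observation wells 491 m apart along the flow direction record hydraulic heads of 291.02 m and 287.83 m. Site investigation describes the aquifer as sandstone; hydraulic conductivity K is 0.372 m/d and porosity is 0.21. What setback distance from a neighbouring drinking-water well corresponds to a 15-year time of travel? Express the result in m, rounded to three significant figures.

Hydraulic gradient i = (291.02 − 287.83) / 491 = 3.19 / 491 = 0.006497
Darcy flux q = K·i = 0.372 × 0.006497 = 0.002417 m/d
v = Ki/n = 0.372·0.006497/0.21 = 0.01151 m/d
T = 15 yr × 365 = 5475 d
L = v × T = 0.01151 × 5475 = 63.01 m

63.0 m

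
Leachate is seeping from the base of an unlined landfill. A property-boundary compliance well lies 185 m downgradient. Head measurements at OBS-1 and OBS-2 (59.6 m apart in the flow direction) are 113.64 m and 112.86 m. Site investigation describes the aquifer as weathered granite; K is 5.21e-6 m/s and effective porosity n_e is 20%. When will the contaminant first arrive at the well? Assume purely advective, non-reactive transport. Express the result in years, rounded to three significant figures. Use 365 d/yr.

Hydraulic gradient i = (113.64 − 112.86) / 59.6 = 0.78 / 59.6 = 0.01309
K = 5.21e-6 m/s × 86400 s/d = 0.4501 m/d
Darcy flux q = K·i = 0.4501 × 0.01309 = 0.005891 m/d
v = Ki/n = 0.4501·0.01309/0.20 = 0.02946 m/d
t = L / v = 185 / 0.02946 = 6281 d
   = 6281 / 365 = 17.2 yr

17.2 years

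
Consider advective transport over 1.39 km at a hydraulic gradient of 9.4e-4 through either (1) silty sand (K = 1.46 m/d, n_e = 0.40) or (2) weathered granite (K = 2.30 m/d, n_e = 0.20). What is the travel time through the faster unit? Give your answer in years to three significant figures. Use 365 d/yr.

Unit 1 (silty sand): v = 1.46×9.4e-4/0.40 = 0.003431 m/d, t = 1390/0.003431 = 405100 d
Unit 2 (weathered granite): v = 2.30×9.4e-4/0.20 = 0.01081 m/d, t = 1390/0.01081 = 128600 d
Faster: 128600 d / 365 = 352 yr

352 years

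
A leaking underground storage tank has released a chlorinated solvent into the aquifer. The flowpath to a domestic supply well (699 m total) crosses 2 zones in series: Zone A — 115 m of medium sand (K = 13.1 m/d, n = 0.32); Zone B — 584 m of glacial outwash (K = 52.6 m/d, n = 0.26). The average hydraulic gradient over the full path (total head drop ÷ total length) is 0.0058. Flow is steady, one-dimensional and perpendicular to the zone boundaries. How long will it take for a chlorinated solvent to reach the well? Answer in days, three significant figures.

Steady 1-D flow in series ⇒ the Darcy flux q is identical in every zone and the zone head losses add (resistances L/K in series).
Σ(L/K) = 115/13.1 + 584/52.6 = 8.779 + 11.10 = 19.88 d
K_eq = L_total / Σ(L/K) = 699 / 19.88 = 35.16 m/d
q = K_eq · i = 35.16 × 0.0058 = 0.2039 m/d (same in every zone)
Zone A: v = q/n = 0.2039/0.32 = 0.6373 m/d → t_A = 115/0.6373 = 180.5 d
Zone B: v = q/n = 0.2039/0.26 = 0.7843 m/d → t_B = 584/0.7843 = 744.6 d
Total t = 180.5 + 744.6 = 925.1 d

925 days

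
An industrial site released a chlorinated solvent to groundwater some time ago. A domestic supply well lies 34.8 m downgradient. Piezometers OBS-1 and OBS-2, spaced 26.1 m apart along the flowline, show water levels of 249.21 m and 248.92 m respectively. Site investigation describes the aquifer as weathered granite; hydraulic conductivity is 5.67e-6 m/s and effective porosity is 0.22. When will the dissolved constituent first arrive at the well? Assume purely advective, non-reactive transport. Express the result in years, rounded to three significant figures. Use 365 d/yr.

Hydraulic gradient i = (249.21 − 248.92) / 26.1 = 0.29 / 26.1 = 0.01111
K = 5.67e-6 m/s × 86400 s/d = 0.4899 m/d
Darcy flux q = K·i = 0.4899 × 0.01111 = 0.005443 m/d
Average linear velocity = 0.005443 / 0.22 = 0.02474 m/d
t = L / v = 34.8 / 0.02474 = 1407 d
   = 1407 / 365 = 3.85 yr

3.85 years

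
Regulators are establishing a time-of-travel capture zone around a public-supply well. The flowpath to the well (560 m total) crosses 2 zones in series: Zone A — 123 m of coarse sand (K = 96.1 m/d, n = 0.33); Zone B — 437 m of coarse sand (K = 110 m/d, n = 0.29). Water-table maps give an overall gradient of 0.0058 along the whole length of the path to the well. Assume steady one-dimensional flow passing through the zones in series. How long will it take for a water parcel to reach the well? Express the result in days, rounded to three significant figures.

For zones in series the flux q is common to all zones; the equivalent conductivity is the harmonic (thickness-weighted) mean, K_eq = L_total / Σ(L_j/K_j).
Σ(L/K) = 123/96.1 + 437/110 = 1.280 + 3.973 = 5.253 d
K_eq = L_total / Σ(L/K) = 560 / 5.253 = 106.6 m/d
q = K_eq · i = 106.6 × 0.0058 = 0.6184 m/d (same in every zone)
Zone A: v = q/n = 0.6184/0.33 = 1.874 m/d → t_A = 123/1.874 = 65.64 d
Zone B: v = q/n = 0.6184/0.29 = 2.132 m/d → t_B = 437/2.132 = 204.9 d
Total t = 65.64 + 204.9 = 270.6 d

271 days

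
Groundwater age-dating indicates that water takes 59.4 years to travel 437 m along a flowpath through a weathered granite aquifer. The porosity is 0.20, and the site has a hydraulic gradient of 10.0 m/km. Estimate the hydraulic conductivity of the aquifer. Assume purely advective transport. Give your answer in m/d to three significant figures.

0.403 m/d

t = 59.4 years = 21680 d
v = L / t = 437 / 21680 = 0.02016 m/d
K = v · n / i = 0.02016 × 0.20 / 0.010 = 0.403 m/d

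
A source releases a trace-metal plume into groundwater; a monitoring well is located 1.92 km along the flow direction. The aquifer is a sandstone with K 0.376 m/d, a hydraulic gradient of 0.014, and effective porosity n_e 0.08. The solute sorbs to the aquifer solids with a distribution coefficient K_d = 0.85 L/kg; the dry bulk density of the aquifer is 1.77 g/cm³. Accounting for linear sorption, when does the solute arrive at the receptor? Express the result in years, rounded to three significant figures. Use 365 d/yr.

1580 years

Specific discharge q = 0.376 × 0.014 = 0.005264 m/d
v = Ki/n = 0.376·0.014/0.08 = 0.06580 m/d
Retardation R = 1 + ρ_b·K_d/n = 1 + 1.77×0.85/0.08 = 19.81
Contaminant velocity v_c = v/R = 0.06580/19.81 = 0.003322 m/d
L = 1.92 km = 1920 m
t = L/v_c = 1920/0.003322 = 577900 d
   = 577900/365 = 1580 yr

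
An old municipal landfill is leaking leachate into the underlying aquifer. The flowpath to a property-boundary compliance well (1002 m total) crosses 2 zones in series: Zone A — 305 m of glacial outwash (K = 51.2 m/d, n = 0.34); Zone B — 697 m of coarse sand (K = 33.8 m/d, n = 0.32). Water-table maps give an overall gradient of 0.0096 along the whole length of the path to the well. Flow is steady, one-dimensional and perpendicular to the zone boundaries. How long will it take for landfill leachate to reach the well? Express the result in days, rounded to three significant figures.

903 days

For zones in series the flux q is common to all zones; the equivalent conductivity is the harmonic (thickness-weighted) mean, K_eq = L_total / Σ(L_j/K_j).
Σ(L/K) = 305/51.2 + 697/33.8 = 5.957 + 20.62 = 26.58 d
K_eq = L_total / Σ(L/K) = 1002 / 26.58 = 37.70 m/d
q = K_eq · i = 37.70 × 0.0096 = 0.3619 m/d (same in every zone)
Zone A: v = q/n = 0.3619/0.34 = 1.064 m/d → t_A = 305/1.064 = 286.5 d
Zone B: v = q/n = 0.3619/0.32 = 1.131 m/d → t_B = 697/1.131 = 616.3 d
Total t = 286.5 + 616.3 = 902.8 d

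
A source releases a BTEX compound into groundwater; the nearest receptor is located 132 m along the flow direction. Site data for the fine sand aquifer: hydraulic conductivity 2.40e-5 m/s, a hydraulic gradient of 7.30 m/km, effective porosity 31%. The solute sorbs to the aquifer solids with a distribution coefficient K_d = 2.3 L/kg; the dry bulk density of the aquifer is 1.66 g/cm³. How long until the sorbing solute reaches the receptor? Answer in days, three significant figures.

K = 2.40e-5 m/s × 86400 s/d = 2.074 m/d
Specific discharge q = 2.074 × 0.0073 = 0.01514 m/d
Average linear velocity = 0.01514 / 0.31 = 0.04883 m/d
Retardation R = 1 + ρ_b·K_d/n = 1 + 1.66×2.3/0.31 = 13.32
Contaminant velocity v_c = v/R = 0.04883/13.32 = 0.003667 m/d
t = L/v_c = 132/0.003667 = 36000 d

36000 days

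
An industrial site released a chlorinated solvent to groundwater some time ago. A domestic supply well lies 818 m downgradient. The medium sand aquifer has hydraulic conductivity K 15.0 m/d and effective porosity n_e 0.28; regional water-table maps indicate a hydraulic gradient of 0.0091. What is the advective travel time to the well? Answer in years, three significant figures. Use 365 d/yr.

Specific discharge q = 15.0 × 0.0091 = 0.1365 m/d
Seepage velocity v = q / n = 0.1365 / 0.28 = 0.4875 m/d
t = L / v = 818 / 0.4875 = 1678 d
   = 1678 / 365 = 4.60 yr

4.60 years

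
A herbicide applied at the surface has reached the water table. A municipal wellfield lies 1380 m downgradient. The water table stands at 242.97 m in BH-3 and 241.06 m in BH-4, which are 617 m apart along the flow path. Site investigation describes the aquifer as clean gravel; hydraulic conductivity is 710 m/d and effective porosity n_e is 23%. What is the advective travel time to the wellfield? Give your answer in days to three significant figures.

Hydraulic gradient i = (242.97 − 241.06) / 617 = 1.91 / 617 = 0.003096
Specific discharge q = 710 × 0.003096 = 2.198 m/d
v = Ki/n = 710·0.003096/0.23 = 9.556 m/d
t = L / v = 1380 / 9.556 = 144.4 d

144 days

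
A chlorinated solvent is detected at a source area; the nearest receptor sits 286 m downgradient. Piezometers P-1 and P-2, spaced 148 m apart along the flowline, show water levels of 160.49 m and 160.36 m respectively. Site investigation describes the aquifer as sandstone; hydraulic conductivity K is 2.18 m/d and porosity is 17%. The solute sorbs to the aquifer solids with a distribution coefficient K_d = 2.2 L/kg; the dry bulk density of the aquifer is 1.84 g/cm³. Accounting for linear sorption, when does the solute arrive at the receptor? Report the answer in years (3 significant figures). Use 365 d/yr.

1730 years

Hydraulic gradient i = (160.49 − 160.36) / 148 = 0.13 / 148 = 8.784e-4
Specific discharge q = 2.18 × 8.784e-4 = 0.001915 m/d
Seepage velocity v = q / n = 0.001915 / 0.17 = 0.01126 m/d
Retardation R = 1 + ρ_b·K_d/n = 1 + 1.84×2.2/0.17 = 24.81
Contaminant velocity v_c = v/R = 0.01126/24.81 = 4.540e-4 m/d
t = L/v_c = 286/4.540e-4 = 630000 d
   = 630000/365 = 1730 yr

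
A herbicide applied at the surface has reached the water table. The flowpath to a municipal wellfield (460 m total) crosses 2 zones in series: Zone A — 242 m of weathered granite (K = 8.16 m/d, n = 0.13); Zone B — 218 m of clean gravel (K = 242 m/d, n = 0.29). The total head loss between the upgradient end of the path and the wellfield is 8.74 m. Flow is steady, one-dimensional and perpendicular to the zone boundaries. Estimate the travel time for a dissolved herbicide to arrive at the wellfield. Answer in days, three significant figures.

331 days

Steady 1-D flow in series ⇒ the Darcy flux q is identical in every zone and the zone head losses add (resistances L/K in series).
Σ(L/K) = 242/8.16 + 218/242 = 29.66 + 0.9008 = 30.56 d
q = ΔH / Σ(L/K) = 8.74 / 30.56 = 0.2860 m/d (same in every zone)
Zone A: v = q/n = 0.2860/0.13 = 2.200 m/d → t_A = 242/2.200 = 110.0 d
Zone B: v = q/n = 0.2860/0.29 = 0.9863 m/d → t_B = 218/0.9863 = 221.0 d
Total t = 110.0 + 221.0 = 331.0 d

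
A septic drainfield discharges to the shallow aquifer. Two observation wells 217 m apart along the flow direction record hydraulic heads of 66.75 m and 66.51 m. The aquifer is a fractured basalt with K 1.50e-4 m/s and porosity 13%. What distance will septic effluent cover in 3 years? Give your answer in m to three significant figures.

121 m

Hydraulic gradient i = (66.75 − 66.51) / 217 = 0.24 / 217 = 0.001106
K = 1.50e-4 m/s × 86400 s/d = 12.96 m/d
q = Ki = 12.96 × 0.001106 = 0.01433 m/d
v_s = q/n_e = 0.01433/0.13 = 0.1103 m/d
T = 3 yr × 365 = 1095 d
L = v × T = 0.1103 × 1095 = 120.7 m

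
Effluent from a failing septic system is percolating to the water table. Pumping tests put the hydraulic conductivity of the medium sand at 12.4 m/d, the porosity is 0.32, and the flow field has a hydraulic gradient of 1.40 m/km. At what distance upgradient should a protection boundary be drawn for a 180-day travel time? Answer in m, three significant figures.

9.77 m

Darcy flux q = K·i = 12.4 × 0.0014 = 0.01736 m/d
Seepage velocity v = q / n = 0.01736 / 0.32 = 0.05425 m/d
L = v × T = 0.05425 × 180 = 9.765 m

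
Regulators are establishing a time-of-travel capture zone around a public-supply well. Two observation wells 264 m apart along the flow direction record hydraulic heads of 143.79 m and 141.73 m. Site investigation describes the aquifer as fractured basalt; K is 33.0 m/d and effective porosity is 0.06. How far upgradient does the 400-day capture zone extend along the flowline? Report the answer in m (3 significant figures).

Hydraulic gradient i = (143.79 − 141.73) / 264 = 2.06 / 264 = 0.007803
Darcy flux q = K·i = 33.0 × 0.007803 = 0.2575 m/d
Average linear velocity = 0.2575 / 0.06 = 4.292 m/d
L = v × T = 4.292 × 400 = 1717 m

1720 m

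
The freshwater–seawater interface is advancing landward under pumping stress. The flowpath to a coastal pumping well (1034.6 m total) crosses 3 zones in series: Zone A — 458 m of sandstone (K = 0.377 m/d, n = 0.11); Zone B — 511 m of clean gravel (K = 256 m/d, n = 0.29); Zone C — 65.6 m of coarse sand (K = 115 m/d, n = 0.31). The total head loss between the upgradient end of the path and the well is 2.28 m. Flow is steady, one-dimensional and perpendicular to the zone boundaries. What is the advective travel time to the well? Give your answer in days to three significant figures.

Steady 1-D flow in series ⇒ the Darcy flux q is identical in every zone and the zone head losses add (resistances L/K in series).
Σ(L/K) = 458/0.377 + 511/256 + 65.6/115 = 1215 + 1.996 + 0.5704 = 1217 d
q = ΔH / Σ(L/K) = 2.28 / 1217 = 0.001873 m/d (same in every zone)
Zone A: v = q/n = 0.001873/0.11 = 0.01703 m/d → t_A = 458/0.01703 = 26900 d
Zone B: v = q/n = 0.001873/0.29 = 0.006458 m/d → t_B = 511/0.006458 = 79130 d
Zone C: v = q/n = 0.001873/0.31 = 0.006041 m/d → t_C = 65.6/0.006041 = 10860 d
Total t = 26900 + 79130 + 10860 = 116900 d

117000 days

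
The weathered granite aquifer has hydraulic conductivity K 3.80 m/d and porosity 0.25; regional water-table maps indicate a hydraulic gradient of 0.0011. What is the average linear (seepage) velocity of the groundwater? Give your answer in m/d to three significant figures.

Darcy flux q = K·i = 3.80 × 0.0011 = 0.004180 m/d
Average linear velocity = 0.004180 / 0.25 = 0.01672 m/d

0.0167 m/d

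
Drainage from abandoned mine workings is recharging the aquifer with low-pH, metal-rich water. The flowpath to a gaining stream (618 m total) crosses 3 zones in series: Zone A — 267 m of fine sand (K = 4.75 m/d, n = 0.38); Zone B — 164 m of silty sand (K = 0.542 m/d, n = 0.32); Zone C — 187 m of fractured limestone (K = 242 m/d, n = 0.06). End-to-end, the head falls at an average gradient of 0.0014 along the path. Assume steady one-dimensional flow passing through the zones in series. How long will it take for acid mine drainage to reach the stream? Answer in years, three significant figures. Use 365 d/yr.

For zones in series the flux q is common to all zones; the equivalent conductivity is the harmonic (thickness-weighted) mean, K_eq = L_total / Σ(L_j/K_j).
Σ(L/K) = 267/4.75 + 164/0.542 + 187/242 = 56.21 + 302.6 + 0.7727 = 359.6 d
K_eq = L_total / Σ(L/K) = 618 / 359.6 = 1.719 m/d
q = K_eq · i = 1.719 × 0.0014 = 0.002406 m/d (same in every zone)
Zone A: v = q/n = 0.002406/0.38 = 0.006332 m/d → t_A = 267/0.006332 = 42170 d
Zone B: v = q/n = 0.002406/0.32 = 0.007519 m/d → t_B = 164/0.007519 = 21810 d
Zone C: v = q/n = 0.002406/0.06 = 0.04010 m/d → t_C = 187/0.04010 = 4663 d
Total t = 42170 + 21810 + 4663 = 68640 d
   = 68640 / 365 = 188 yr

188 years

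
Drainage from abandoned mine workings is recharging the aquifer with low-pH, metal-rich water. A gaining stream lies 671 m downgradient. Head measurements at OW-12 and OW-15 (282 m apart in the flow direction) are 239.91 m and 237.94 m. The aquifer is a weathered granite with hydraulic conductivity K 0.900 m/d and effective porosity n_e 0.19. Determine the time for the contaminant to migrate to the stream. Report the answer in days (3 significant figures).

20300 days

Hydraulic gradient i = (239.91 − 237.94) / 282 = 1.97 / 282 = 0.006986
Darcy flux q = K·i = 0.900 × 0.006986 = 0.006287 m/d
Average linear velocity = 0.006287 / 0.19 = 0.03309 m/d
t = L / v = 671 / 0.03309 = 20280 d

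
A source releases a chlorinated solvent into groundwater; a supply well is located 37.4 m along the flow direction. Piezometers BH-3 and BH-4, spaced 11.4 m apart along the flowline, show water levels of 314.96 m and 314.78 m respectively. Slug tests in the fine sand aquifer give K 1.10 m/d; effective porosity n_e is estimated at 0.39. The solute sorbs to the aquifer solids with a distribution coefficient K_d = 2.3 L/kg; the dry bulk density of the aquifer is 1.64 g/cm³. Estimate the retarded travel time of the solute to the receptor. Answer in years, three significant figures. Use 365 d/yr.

Hydraulic gradient i = (314.96 − 314.78) / 11.4 = 0.18 / 11.4 = 0.01579
q = Ki = 1.10 × 0.01579 = 0.01737 m/d
v_s = q/n_e = 0.01737/0.39 = 0.04453 m/d
Retardation R = 1 + ρ_b·K_d/n = 1 + 1.64×2.3/0.39 = 10.67
Contaminant velocity v_c = v/R = 0.04453/10.67 = 0.004173 m/d
t = L/v_c = 37.4/0.004173 = 8962 d
   = 8962/365 = 24.6 yr

24.6 years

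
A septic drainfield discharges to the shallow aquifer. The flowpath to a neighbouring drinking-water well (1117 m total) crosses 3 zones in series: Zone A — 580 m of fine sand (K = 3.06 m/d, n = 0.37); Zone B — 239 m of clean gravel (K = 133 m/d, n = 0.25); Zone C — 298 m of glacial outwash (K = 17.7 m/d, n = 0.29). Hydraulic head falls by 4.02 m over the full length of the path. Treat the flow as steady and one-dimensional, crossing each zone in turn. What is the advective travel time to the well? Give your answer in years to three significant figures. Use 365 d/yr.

51.2 years

Steady 1-D flow in series ⇒ the Darcy flux q is identical in every zone and the zone head losses add (resistances L/K in series).
Σ(L/K) = 580/3.06 + 239/133 + 298/17.7 = 189.5 + 1.797 + 16.84 = 208.2 d
q = ΔH / Σ(L/K) = 4.02 / 208.2 = 0.01931 m/d (same in every zone)
Zone A: v = q/n = 0.01931/0.37 = 0.05219 m/d → t_A = 580/0.05219 = 11110 d
Zone B: v = q/n = 0.01931/0.25 = 0.07724 m/d → t_B = 239/0.07724 = 3094 d
Zone C: v = q/n = 0.01931/0.29 = 0.06659 m/d → t_C = 298/0.06659 = 4475 d
Total t = 11110 + 3094 + 4475 = 18680 d
   = 18680 / 365 = 51.2 yr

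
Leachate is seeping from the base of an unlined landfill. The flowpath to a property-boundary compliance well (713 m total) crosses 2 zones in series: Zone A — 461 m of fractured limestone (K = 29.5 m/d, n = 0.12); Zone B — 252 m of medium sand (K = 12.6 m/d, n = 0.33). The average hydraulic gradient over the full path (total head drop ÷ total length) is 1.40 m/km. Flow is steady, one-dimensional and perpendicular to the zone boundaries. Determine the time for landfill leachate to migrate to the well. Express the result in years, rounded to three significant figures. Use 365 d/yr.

Steady 1-D flow in series ⇒ the Darcy flux q is identical in every zone and the zone head losses add (resistances L/K in series).
Σ(L/K) = 461/29.5 + 252/12.6 = 15.63 + 20.00 = 35.63 d
K_eq = L_total / Σ(L/K) = 713 / 35.63 = 20.01 m/d
q = K_eq · i = 20.01 × 0.0014 = 0.02802 m/d (same in every zone)
Zone A: v = q/n = 0.02802/0.12 = 0.2335 m/d → t_A = 461/0.2335 = 1974 d
Zone B: v = q/n = 0.02802/0.33 = 0.08490 m/d → t_B = 252/0.08490 = 2968 d
Total t = 1974 + 2968 = 4943 d
   = 4943 / 365 = 13.5 yr

13.5 years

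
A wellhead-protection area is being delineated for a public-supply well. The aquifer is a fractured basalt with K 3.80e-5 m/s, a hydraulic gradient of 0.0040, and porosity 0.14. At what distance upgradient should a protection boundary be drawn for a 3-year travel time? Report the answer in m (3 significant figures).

103 m

K = 3.80e-5 m/s × 86400 s/d = 3.283 m/d
Darcy flux q = K·i = 3.283 × 0.0040 = 0.01313 m/d
v_s = q/n_e = 0.01313/0.14 = 0.09381 m/d
T = 3 yr × 365 = 1095 d
L = v × T = 0.09381 × 1095 = 102.7 m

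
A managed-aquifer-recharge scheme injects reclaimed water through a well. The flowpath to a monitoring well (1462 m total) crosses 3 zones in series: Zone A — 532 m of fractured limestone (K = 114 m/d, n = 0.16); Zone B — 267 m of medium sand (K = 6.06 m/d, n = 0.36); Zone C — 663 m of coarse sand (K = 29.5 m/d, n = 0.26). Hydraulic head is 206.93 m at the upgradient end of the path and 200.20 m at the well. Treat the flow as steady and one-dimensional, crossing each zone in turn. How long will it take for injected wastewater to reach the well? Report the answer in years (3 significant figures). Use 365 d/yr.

10.2 years

Total head drop ΔH = 206.93 − 200.20 = 6.73 m
Steady 1-D flow in series ⇒ the Darcy flux q is identical in every zone and the zone head losses add (resistances L/K in series).
Σ(L/K) = 532/114 + 267/6.06 + 663/29.5 = 4.667 + 44.06 + 22.47 = 71.20 d
q = ΔH / Σ(L/K) = 6.73 / 71.20 = 0.09452 m/d (same in every zone)
Zone A: v = q/n = 0.09452/0.16 = 0.5908 m/d → t_A = 532/0.5908 = 900.5 d
Zone B: v = q/n = 0.09452/0.36 = 0.2626 m/d → t_B = 267/0.2626 = 1017 d
Zone C: v = q/n = 0.09452/0.26 = 0.3635 m/d → t_C = 663/0.3635 = 1824 d
Total t = 900.5 + 1017 + 1824 = 3741 d
   = 3741 / 365 = 10.2 yr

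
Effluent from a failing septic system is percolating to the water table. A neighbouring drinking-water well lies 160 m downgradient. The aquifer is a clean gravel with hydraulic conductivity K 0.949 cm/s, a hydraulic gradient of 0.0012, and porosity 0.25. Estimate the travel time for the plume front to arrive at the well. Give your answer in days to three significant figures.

40.7 days

K = 0.949 cm/s × 864 = 819.9 m/d
q = Ki = 819.9 × 0.0012 = 0.9839 m/d
Seepage velocity v = q / n = 0.9839 / 0.25 = 3.936 m/d
t = L / v = 160 / 3.936 = 40.65 d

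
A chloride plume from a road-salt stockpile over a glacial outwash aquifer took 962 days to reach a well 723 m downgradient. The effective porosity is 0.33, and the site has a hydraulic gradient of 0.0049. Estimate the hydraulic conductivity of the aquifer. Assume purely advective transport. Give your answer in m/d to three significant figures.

50.6 m/d

v = L / t = 723 / 962 = 0.7516 m/d
K = v · n / i = 0.7516 × 0.33 / 0.0049 = 50.6 m/d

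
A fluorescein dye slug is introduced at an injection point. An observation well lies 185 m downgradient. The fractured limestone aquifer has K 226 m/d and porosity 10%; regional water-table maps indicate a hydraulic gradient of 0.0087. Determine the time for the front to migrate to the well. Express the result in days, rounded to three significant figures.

Specific discharge q = 226 × 0.0087 = 1.966 m/d
v = Ki/n = 226·0.0087/0.10 = 19.66 m/d
t = L / v = 185 / 19.66 = 9.409 d

9.41 days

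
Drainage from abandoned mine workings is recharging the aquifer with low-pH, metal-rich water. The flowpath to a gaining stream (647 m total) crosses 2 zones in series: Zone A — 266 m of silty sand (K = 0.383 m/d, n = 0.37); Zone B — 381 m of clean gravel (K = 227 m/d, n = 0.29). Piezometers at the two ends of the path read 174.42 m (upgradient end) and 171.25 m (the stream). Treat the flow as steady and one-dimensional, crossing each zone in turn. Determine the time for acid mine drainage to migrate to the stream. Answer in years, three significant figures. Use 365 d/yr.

126 years

Total head drop ΔH = 174.42 − 171.25 = 3.17 m
Steady 1-D flow in series ⇒ the Darcy flux q is identical in every zone and the zone head losses add (resistances L/K in series).
Σ(L/K) = 266/0.383 + 381/227 = 694.5 + 1.678 = 696.2 d
q = ΔH / Σ(L/K) = 3.17 / 696.2 = 0.004553 m/d (same in every zone)
Zone A: v = q/n = 0.004553/0.37 = 0.01231 m/d → t_A = 266/0.01231 = 21610 d
Zone B: v = q/n = 0.004553/0.29 = 0.01570 m/d → t_B = 381/0.01570 = 24270 d
Total t = 21610 + 24270 = 45880 d
   = 45880 / 365 = 126 yr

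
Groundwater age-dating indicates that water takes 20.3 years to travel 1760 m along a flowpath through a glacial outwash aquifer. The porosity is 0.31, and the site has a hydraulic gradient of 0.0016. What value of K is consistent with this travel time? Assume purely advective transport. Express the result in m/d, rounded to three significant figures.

46.0 m/d

t = 20.3 years = 7410 d
v = L / t = 1760 / 7410 = 0.2375 m/d
K = v · n / i = 0.2375 × 0.31 / 0.0016 = 46.0 m/d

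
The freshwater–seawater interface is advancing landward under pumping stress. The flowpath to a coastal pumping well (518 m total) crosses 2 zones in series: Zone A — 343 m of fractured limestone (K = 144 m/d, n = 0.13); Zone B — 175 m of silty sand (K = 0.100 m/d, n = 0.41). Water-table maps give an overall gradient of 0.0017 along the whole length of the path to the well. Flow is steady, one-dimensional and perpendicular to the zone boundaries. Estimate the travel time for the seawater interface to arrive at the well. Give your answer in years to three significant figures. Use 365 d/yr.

For zones in series the flux q is common to all zones; the equivalent conductivity is the harmonic (thickness-weighted) mean, K_eq = L_total / Σ(L_j/K_j).
Σ(L/K) = 343/144 + 175/0.100 = 2.382 + 1750 = 1752 d
K_eq = L_total / Σ(L/K) = 518 / 1752 = 0.2956 m/d
q = K_eq · i = 0.2956 × 0.0017 = 5.025e-4 m/d (same in every zone)
Zone A: v = q/n = 5.025e-4/0.13 = 0.003866 m/d → t_A = 343/0.003866 = 88730 d
Zone B: v = q/n = 5.025e-4/0.41 = 0.001226 m/d → t_B = 175/0.001226 = 142800 d
Total t = 88730 + 142800 = 231500 d
   = 231500 / 365 = 634 yr

634 years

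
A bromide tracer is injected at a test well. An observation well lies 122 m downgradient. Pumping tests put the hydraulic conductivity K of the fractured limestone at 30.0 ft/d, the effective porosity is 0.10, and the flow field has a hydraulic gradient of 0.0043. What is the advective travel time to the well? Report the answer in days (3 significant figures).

310 days

K = 30.0 ft/d × 0.3048 = 9.144 m/d
Darcy flux q = K·i = 9.144 × 0.0043 = 0.03932 m/d
Average linear velocity = 0.03932 / 0.10 = 0.3932 m/d
t = L / v = 122 / 0.3932 = 310.3 d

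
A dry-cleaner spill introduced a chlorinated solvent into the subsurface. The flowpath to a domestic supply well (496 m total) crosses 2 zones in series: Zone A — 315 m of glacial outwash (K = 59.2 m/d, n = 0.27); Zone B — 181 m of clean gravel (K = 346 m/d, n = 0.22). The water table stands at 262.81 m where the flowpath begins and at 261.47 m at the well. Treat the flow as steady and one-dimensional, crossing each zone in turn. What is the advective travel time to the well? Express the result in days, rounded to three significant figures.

Total head drop ΔH = 262.81 − 261.47 = 1.34 m
Continuity: the same q passes through each zone, so ΔH = q·Σ(L_j/K_j) — the zones act as resistances in series.
Σ(L/K) = 315/59.2 + 181/346 = 5.321 + 0.5231 = 5.844 d
q = ΔH / Σ(L/K) = 1.34 / 5.844 = 0.2293 m/d (same in every zone)
Zone A: v = q/n = 0.2293/0.27 = 0.8492 m/d → t_A = 315/0.8492 = 370.9 d
Zone B: v = q/n = 0.2293/0.22 = 1.042 m/d → t_B = 181/1.042 = 173.7 d
Total t = 370.9 + 173.7 = 544.6 d

545 days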